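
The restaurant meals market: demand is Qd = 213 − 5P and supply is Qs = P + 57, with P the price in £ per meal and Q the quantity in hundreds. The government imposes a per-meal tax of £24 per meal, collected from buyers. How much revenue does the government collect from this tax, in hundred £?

Tax revenue = £1512 hundred.

Without the tax, 213 − 5P = P + 57 gives 6P = 156, so P* = £26 and Q* = 83.
With the tax collected from buyers, demand (in seller-price terms) shifts: Qd = 213 − 5(P + 24).
New equilibrium: buyers pay £30, producers receive £6, Q = 63. (Wedge: Pb − Ps = 24.)
Revenue = t · Q = 24 · 63 = £1512.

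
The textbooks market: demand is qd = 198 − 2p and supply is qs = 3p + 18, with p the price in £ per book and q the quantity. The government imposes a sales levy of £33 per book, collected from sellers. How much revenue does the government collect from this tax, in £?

Before the tax: set 198 − 2p = 3p + 18 → p* = £36, q* = 126.
With the tax collected from sellers, supply shifts: qs = 3(p − 33) + 18.
New equilibrium: buyers pay £55.8, sellers receive £22.8, q = 86.4. (Wedge: pb − ps = 33.)
Revenue = t · Q = 33 · 86.4 = £2851.2.

Tax revenue = £2851.2.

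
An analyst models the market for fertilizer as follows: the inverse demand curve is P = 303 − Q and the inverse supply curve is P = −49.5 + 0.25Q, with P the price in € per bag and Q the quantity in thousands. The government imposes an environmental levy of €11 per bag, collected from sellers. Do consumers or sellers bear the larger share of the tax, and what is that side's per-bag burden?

Consumers bear the larger share: €8.8 per bag.

Inverting to Q(P) form: Qd = 303 − P; Qs = 4P + 198.
Without the tax, 303 − P = 4P + 198 gives 5P = 105, so P* = €21 and Q* = 282.
With the tax collected from sellers, supply shifts: Qs = 4(P − 11) + 198.
New equilibrium: consumers pay €29.8, sellers receive €18.8, Q = 273.2. (Wedge: Pb − Ps = 11.)
Per-bag burden: consumers €8.8, sellers €2.2.
Consumers take the larger share because demand is less price-elastic here (demand slope 1 vs supply slope 4).
The less price-elastic side of the market bears the larger share of a per-unit tax.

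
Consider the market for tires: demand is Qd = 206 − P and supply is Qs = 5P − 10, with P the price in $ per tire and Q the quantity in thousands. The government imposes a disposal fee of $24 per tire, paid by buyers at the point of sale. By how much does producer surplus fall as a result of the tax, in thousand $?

Without the tax, 206 − P = 5P − 10 gives 6P = 216, so P* = $36 and Q* = 170.
With the tax collected from buyers, demand (in seller-price terms) shifts: Qd = 206 − (P + 24).
Solving gives Q = 150 with buyers paying $56 and suppliers receiving $32 (the $24 wedge).
ΔPS is the trapezoid between Q = 150 and Q = 170 of height $4: ½ · (170 + 150) · 4 = $640.

Producer surplus falls by $640 thousand.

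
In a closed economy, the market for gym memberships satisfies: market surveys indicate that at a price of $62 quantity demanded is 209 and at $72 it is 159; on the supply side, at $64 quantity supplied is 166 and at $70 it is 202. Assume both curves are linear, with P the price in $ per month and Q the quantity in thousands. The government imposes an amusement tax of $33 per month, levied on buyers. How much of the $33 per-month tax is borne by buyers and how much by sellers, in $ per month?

Demand slope: (159 − 209)/(72 − 62) = -5, so Qd = 519 − 5P.
Supply slope: (202 − 166)/(70 − 64) = 6, so Qs = 6P − 218.
Before the tax: set 519 − 5P = 6P − 218 → P* = $67, Q* = 184.
With the tax collected from buyers, demand (in seller-price terms) shifts: Qd = 519 − 5(P + 33).
New equilibrium: buyers pay $85, sellers receive $52, Q = 94. (Wedge: Pb − Ps = 33.)
Burden on buyers: $18; on sellers: $15. (They sum to $33.)

Buyers bear $18 per month; sellers bear $15 per month.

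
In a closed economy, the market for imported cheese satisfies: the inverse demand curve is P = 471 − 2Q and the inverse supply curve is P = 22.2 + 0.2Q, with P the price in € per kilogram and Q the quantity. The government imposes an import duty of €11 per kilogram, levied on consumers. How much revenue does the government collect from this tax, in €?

Tax revenue = €2189.

Inverting to Q(P) form: Qd = 235.5 − 0.5P; Qs = 5P − 111.
Before the tax: set 235.5 − 0.5P = 5P − 111 → P* = €63, Q* = 204.
With the tax collected from consumers, demand (in seller-price terms) shifts: Qd = 235.5 − 0.5(P + 11).
New equilibrium: consumers pay €73, producers receive €62, Q = 199. (Wedge: Pb − Ps = 11.)
Revenue = t · Q = 11 · 199 = €2189.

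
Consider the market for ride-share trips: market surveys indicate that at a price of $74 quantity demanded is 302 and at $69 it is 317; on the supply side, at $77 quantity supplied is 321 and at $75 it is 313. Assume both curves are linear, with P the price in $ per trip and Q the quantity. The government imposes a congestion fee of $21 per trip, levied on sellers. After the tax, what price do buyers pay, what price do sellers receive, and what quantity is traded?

Buyers pay $85; sellers receive $64; quantity = 269.

Demand slope: (317 − 302)/(69 − 74) = -3, so Qd = 524 − 3P.
Supply slope: (313 − 321)/(75 − 77) = 4, so Qs = 4P + 13.
Without the tax, 524 − 3P = 4P + 13 gives 7P = 511, so P* = $73 and Q* = 305.
With the tax collected from sellers, supply shifts: Qs = 4(P − 21) + 13.
New equilibrium: buyers pay $85, sellers receive $64, Q = 269. (Wedge: Pb − Ps = 21.)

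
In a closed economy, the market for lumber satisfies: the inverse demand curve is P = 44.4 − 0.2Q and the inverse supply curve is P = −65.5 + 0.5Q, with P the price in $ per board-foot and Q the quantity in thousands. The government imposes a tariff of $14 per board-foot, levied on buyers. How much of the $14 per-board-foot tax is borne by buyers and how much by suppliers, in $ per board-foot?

Rewrite in direct form: Qd = 222 − 5P and Qs = 2P + 131.
Without the tax, 222 − 5P = 2P + 131 gives 7P = 91, so P* = $13 and Q* = 157.
With the tax collected from buyers, demand (in seller-price terms) shifts: Qd = 222 − 5(P + 14).
New equilibrium: buyers pay $17, suppliers receive $3, Q = 137. (Wedge: Pb − Ps = 14.)
Burden on buyers: $4; on suppliers: $10. (They sum to $14.)

Buyers bear $4 per board-foot; suppliers bear $10 per board-foot.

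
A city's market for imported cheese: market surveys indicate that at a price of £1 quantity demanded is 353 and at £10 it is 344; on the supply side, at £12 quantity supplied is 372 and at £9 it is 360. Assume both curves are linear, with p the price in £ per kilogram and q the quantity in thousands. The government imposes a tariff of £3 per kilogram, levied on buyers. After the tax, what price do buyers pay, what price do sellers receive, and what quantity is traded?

Demand slope: (344 − 353)/(10 − 1) = -1, so qd = 354 − p.
Supply slope: (360 − 372)/(9 − 12) = 4, so qs = 4p + 324.
Before the tax: set 354 − p = 4p + 324 → p* = £6, q* = 348.
With the tax collected from buyers, demand (in seller-price terms) shifts: qd = 354 − (p + 3).
New equilibrium: buyers pay £8.4, sellers receive £5.4, q = 345.6. (Wedge: pb − ps = 3.)

Buyers pay £8.4; sellers receive £5.4; quantity = 345.6.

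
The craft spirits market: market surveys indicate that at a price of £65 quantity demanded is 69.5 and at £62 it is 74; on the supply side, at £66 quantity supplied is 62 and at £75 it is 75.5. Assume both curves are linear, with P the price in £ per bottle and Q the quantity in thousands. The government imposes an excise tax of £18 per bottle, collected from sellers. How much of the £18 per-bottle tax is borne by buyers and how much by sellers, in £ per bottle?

Buyers bear £9 per bottle; sellers bear £9 per bottle.

Demand slope: (74 − 69.5)/(62 − 65) = -1.5, so Qd = 167 − 1.5P.
Supply slope: (75.5 − 62)/(75 − 66) = 1.5, so Qs = 1.5P − 37.
Before the tax: set 167 − 1.5P = 1.5P − 37 → P* = £68, Q* = 65.
With the tax collected from sellers, supply shifts: Qs = 1.5(P − 18) − 37.
New equilibrium: buyers pay £77, sellers receive £59, Q = 51.5. (Wedge: Pb − Ps = 18.)
Burden on buyers: £9; on sellers: £9. (They sum to £18.)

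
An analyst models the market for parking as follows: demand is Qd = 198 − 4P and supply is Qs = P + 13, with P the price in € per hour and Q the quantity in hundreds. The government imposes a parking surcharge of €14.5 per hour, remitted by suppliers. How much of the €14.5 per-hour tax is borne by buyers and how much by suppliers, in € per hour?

Before the tax: set 198 − 4P = P + 13 → P* = €37, Q* = 50.
With the tax collected from suppliers, supply shifts: Qs = (P − 14.5) + 13.
New equilibrium: buyers pay €39.9, suppliers receive €25.4, Q = 38.4. (Wedge: Pb − Ps = 14.5.)
Burden on buyers: €2.9; on suppliers: €11.6. (They sum to €14.5.)

Buyers bear €2.9 per hour; suppliers bear €11.6 per hour.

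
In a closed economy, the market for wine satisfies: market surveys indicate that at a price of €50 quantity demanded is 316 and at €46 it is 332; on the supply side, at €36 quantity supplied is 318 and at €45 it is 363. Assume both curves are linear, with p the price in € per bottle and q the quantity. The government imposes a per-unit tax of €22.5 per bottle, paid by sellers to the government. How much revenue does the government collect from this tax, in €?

Tax revenue = €6705.

Demand slope: (332 − 316)/(46 − 50) = -4, so qd = 516 − 4p.
Supply slope: (363 − 318)/(45 − 36) = 5, so qs = 5p + 138.
Without the tax, 516 − 4p = 5p + 138 gives 9p = 378, so p* = €42 and q* = 348.
With the tax collected from sellers, supply shifts: qs = 5(p − 22.5) + 138.
New equilibrium: consumers pay €54.5, sellers receive €32, q = 298. (Wedge: pb − ps = 22.5.)
Revenue = t · Q = 22.5 · 298 = €6705.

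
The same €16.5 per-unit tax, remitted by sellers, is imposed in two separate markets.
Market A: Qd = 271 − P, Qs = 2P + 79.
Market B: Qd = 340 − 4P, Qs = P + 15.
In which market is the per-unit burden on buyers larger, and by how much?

Market A, by €7.7.

Market A: pre-tax P* = €64, Q* = 207; post-tax Q = 196; per-unit burden on buyers = €11.
Market B: pre-tax P* = €65, Q* = 80; post-tax Q = 66.8; per-unit burden on buyers = €3.3.
Difference: €11 vs €3.3 → market A is larger by €7.7.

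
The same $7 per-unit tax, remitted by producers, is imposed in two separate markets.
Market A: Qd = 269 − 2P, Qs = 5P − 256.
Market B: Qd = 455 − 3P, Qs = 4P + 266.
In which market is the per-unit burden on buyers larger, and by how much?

Market A, by $1.

Market A: pre-tax P* = $75, Q* = 119; post-tax Q = 109; per-unit burden on buyers = $5.
Market B: pre-tax P* = $27, Q* = 374; post-tax Q = 362; per-unit burden on buyers = $4.
Difference: $5 vs $4 → market A is larger by $1.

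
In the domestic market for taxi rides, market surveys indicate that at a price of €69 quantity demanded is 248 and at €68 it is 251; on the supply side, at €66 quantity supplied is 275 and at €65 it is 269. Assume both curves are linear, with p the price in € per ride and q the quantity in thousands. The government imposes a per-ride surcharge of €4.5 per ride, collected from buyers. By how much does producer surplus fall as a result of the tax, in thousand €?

Producer surplus falls by €387.75 thousand.

Demand slope: (251 − 248)/(68 − 69) = -3, so qd = 455 − 3p.
Supply slope: (269 − 275)/(65 − 66) = 6, so qs = 6p − 121.
Before the tax: set 455 − 3p = 6p − 121 → p* = €64, q* = 263.
With the tax collected from buyers, demand (in seller-price terms) shifts: qd = 455 − 3(p + 4.5).
Solving gives q = 254 with buyers paying €67 and producers receiving €62.5 (the €4.5 wedge).
ΔPS is the trapezoid between Q = 254 and Q = 263 of height €1.5: ½ · (263 + 254) · 1.5 = €387.75.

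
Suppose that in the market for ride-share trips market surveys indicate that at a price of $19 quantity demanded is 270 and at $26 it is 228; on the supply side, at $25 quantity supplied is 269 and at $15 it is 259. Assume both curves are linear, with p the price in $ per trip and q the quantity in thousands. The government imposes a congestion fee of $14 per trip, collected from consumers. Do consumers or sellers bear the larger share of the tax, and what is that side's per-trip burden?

Sellers bear the larger share: $12 per trip.

Demand slope: (228 − 270)/(26 − 19) = -6, so qd = 384 − 6p.
Supply slope: (259 − 269)/(15 − 25) = 1, so qs = p + 244.
Without the tax, 384 − 6p = p + 244 gives 7p = 140, so p* = $20 and q* = 264.
With the tax collected from consumers, demand (in seller-price terms) shifts: qd = 384 − 6(p + 14).
Solving gives q = 252 with consumers paying $22 and sellers receiving $8 (the $14 wedge).
Per-trip burden: consumers $2, sellers $12.
Sellers take the larger share because supply is less price-elastic here (demand slope 6 vs supply slope 1).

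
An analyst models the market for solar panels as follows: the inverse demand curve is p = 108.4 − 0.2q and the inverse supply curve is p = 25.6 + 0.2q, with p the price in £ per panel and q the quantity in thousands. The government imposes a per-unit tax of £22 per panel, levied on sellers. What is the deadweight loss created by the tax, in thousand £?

Inverting to q(p) form: qd = 542 − 5p; qs = 5p − 128.
Before the tax: set 542 − 5p = 5p − 128 → p* = £67, q* = 207.
With the tax collected from sellers, supply shifts: qs = 5(p − 22) − 128.
Solving gives q = 152 with consumers paying £78 and sellers receiving £56 (the £22 wedge).
Quantity falls by |ΔQ| = |207 − 152| = 55.
DWL = ½ · t · |ΔQ| = ½ · 22 · 55 = £605.

Deadweight loss = £605 thousand.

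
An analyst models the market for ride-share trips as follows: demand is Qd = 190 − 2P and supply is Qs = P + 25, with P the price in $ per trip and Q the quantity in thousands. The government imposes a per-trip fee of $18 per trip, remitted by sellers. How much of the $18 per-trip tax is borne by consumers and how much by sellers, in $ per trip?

Before the tax: set 190 − 2P = P + 25 → P* = $55, Q* = 80.
With the tax collected from sellers, supply shifts: Qs = (P − 18) + 25.
New equilibrium: consumers pay $61, sellers receive $43, Q = 68. (Wedge: Pb − Ps = 18.)
Burden on consumers: $6; on sellers: $12. (They sum to $18.)

Consumers bear $6 per trip; sellers bear $12 per trip.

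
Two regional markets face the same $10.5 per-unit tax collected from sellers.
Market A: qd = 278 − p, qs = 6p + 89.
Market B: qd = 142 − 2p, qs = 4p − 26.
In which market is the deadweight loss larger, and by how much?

Market A: pre-tax p* = $27, q* = 251; post-tax q = 242; deadweight loss = $47.25.
Market B: pre-tax p* = $28, q* = 86; post-tax q = 72; deadweight loss = $73.5.
Difference: $47.25 vs $73.5 → market B is larger by $26.25.

Market B, by $26.25.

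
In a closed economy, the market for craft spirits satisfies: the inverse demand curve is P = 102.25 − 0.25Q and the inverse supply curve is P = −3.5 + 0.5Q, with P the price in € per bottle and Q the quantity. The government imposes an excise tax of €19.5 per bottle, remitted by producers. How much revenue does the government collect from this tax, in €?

Tax revenue = €2242.5.

Inverting to Q(P) form: Qd = 409 − 4P; Qs = 2P + 7.
Without the tax, 409 − 4P = 2P + 7 gives 6P = 402, so P* = €67 and Q* = 141.
With the tax collected from producers, supply shifts: Qs = 2(P − 19.5) + 7.
New equilibrium: consumers pay €73.5, producers receive €54, Q = 115. (Wedge: Pb − Ps = 19.5.)
Revenue = t · Q = 19.5 · 115 = €2242.5.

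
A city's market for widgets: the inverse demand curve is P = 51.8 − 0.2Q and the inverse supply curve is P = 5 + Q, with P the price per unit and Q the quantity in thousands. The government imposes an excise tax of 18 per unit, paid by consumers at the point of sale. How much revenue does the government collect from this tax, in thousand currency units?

Tax revenue = 432 thousand.

Inverting to Q(P) form: Qd = 259 − 5P; Qs = P − 5.
Without the tax, 259 − 5P = P − 5 gives 6P = 264, so P* = 44 and Q* = 39.
With the tax collected from consumers, demand (in seller-price terms) shifts: Qd = 259 − 5(P + 18).
New equilibrium: consumers pay 47, suppliers receive 29, Q = 24. (Wedge: Pb − Ps = 18.)
Revenue = t · Q = 18 · 24 = 432.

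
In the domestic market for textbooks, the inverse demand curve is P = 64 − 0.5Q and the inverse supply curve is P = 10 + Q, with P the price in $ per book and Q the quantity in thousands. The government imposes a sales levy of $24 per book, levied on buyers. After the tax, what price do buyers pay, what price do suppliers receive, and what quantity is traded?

Inverting to Q(P) form: Qd = 128 − 2P; Qs = P − 10.
Without the tax, 128 − 2P = P − 10 gives 3P = 138, so P* = $46 and Q* = 36.
With the tax collected from buyers, demand (in seller-price terms) shifts: Qd = 128 − 2(P + 24).
Solving gives Q = 20 with buyers paying $54 and suppliers receiving $30 (the $24 wedge).

Buyers pay $54; suppliers receive $30; quantity = 20.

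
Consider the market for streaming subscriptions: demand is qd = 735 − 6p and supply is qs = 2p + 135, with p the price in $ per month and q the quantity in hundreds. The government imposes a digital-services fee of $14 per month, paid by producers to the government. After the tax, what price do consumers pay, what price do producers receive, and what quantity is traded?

Consumers pay $78.5; producers receive $64.5; quantity = 264.

Without the tax, 735 − 6p = 2p + 135 gives 8p = 600, so p* = $75 and q* = 285.
With the tax collected from producers, supply shifts: qs = 2(p − 14) + 135.
Solving gives q = 264 with consumers paying $78.5 and producers receiving $64.5 (the $14 wedge).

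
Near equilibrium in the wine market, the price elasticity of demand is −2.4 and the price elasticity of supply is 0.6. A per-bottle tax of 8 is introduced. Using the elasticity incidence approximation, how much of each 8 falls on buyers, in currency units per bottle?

Incidence ratio: buyers' share ≈ εs / (εs + |εd|) = 0.6 / (0.6 + 2.4) = 0.2.
So buyers bear ≈ 0.2 × 8 = 1.6; sellers bear 6.4.

Buyers bear ≈ 1.6 per bottle.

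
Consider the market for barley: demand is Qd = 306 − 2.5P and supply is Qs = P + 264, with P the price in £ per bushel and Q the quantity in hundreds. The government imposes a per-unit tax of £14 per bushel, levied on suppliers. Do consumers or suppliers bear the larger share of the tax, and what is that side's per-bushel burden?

Suppliers bear the larger share: £10 per bushel.

Without the tax, 306 − 2.5P = P + 264 gives 3.5P = 42, so P* = £12 and Q* = 276.
With the tax collected from suppliers, supply shifts: Qs = (P − 14) + 264.
New equilibrium: consumers pay £16, suppliers receive £2, Q = 266. (Wedge: Pb − Ps = 14.)
Per-bushel burden: consumers £4, suppliers £10.
Suppliers take the larger share because supply is less price-elastic here (demand slope 2.5 vs supply slope 1).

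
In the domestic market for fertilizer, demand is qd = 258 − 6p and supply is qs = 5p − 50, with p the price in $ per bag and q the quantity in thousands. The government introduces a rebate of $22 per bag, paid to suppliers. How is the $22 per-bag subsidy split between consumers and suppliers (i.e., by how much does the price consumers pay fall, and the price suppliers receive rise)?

Without the subsidy, 258 − 6p = 5p − 50 gives 11p = 308, so p* = $28 and q* = 90.
With a per-unit subsidy paid to suppliers, each receives p + 22 per unit sold, so supply becomes qs = 5(p + 22) − 50.
Solving gives q = 150 with consumers paying $18 and suppliers receiving $40 (the $22 wedge).
Gain to consumers: $10; to suppliers: $12. (They sum to $22.)

Consumers gain $10 per bag; suppliers gain $12 per bag.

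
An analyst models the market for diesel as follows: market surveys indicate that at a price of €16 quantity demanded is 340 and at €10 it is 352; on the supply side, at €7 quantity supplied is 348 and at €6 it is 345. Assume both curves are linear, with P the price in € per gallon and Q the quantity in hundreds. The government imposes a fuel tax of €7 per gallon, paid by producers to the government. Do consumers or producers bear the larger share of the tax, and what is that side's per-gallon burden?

Demand slope: (352 − 340)/(10 − 16) = -2, so Qd = 372 − 2P.
Supply slope: (345 − 348)/(6 − 7) = 3, so Qs = 3P + 327.
Before the tax: set 372 − 2P = 3P + 327 → P* = €9, Q* = 354.
With the tax collected from producers, supply shifts: Qs = 3(P − 7) + 327.
New equilibrium: consumers pay €13.2, producers receive €6.2, Q = 345.6. (Wedge: Pb − Ps = 7.)
Per-gallon burden: consumers €4.2, producers €2.8.
Consumers take the larger share because demand is less price-elastic here (demand slope 2 vs supply slope 3).

Consumers bear the larger share: €4.2 per gallon.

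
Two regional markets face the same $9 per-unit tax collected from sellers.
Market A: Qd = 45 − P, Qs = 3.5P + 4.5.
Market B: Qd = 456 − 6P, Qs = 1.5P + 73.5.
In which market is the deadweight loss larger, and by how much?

Market A: pre-tax P* = $9, Q* = 36; post-tax Q = 29; deadweight loss = $31.5.
Market B: pre-tax P* = $51, Q* = 150; post-tax Q = 139.2; deadweight loss = $48.6.
Difference: $31.5 vs $48.6 → market B is larger by $17.1.

Market B, by $17.1.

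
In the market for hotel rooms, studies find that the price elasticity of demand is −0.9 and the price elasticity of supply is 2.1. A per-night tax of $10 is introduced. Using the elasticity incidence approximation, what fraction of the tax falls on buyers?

Buyers' share ≈ 0.7.

Incidence ratio: buyers' share ≈ εs / (εs + |εd|) = 2.1 / (2.1 + 0.9) = 0.7.
Supply is the more elastic side, so buyers bear the larger share.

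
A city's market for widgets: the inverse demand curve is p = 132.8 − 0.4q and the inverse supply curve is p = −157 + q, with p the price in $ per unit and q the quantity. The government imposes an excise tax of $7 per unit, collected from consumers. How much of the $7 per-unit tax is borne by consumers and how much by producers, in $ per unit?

Inverting to q(p) form: qd = 332 − 2.5p; qs = p + 157.
Without the tax, 332 − 2.5p = p + 157 gives 3.5p = 175, so p* = $50 and q* = 207.
With the tax collected from consumers, demand (in seller-price terms) shifts: qd = 332 − 2.5(p + 7).
New equilibrium: consumers pay $52, producers receive $45, q = 202. (Wedge: pb − ps = 7.)
Burden on consumers: $2; on producers: $5. (They sum to $7.)
The less price-elastic side of the market bears the larger share of a per-unit tax.

Consumers bear $2 per unit; producers bear $5 per unit.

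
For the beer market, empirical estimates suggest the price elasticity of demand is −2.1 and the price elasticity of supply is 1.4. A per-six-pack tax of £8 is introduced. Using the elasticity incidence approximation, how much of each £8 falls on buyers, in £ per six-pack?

Incidence ratio: buyers' share ≈ εs / (εs + |εd|) = 1.4 / (1.4 + 2.1) = 0.4.
So buyers bear ≈ 0.4 × £8 = £3.2; producers bear £4.8.

Buyers bear ≈ £3.2 per six-pack.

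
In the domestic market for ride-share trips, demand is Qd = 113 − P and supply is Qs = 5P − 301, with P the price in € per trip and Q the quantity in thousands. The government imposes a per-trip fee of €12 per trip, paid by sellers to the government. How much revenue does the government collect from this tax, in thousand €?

Tax revenue = €408 thousand.

Before the tax: set 113 − P = 5P − 301 → P* = €69, Q* = 44.
With the tax collected from sellers, supply shifts: Qs = 5(P − 12) − 301.
New equilibrium: buyers pay €79, sellers receive €67, Q = 34. (Wedge: Pb − Ps = 12.)
Revenue = t · Q = 12 · 34 = €408.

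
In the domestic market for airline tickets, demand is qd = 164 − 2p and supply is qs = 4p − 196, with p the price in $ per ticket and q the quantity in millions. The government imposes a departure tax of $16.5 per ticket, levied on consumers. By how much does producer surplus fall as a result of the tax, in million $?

Producer surplus falls by $181.5 million.

Without the tax, 164 − 2p = 4p − 196 gives 6p = 360, so p* = $60 and q* = 44.
With the tax collected from consumers, demand (in seller-price terms) shifts: qd = 164 − 2(p + 16.5).
Solving gives q = 22 with consumers paying $71 and producers receiving $54.5 (the $16.5 wedge).
ΔPS is the trapezoid between Q = 22 and Q = 44 of height $5.5: ½ · (44 + 22) · 5.5 = $181.5.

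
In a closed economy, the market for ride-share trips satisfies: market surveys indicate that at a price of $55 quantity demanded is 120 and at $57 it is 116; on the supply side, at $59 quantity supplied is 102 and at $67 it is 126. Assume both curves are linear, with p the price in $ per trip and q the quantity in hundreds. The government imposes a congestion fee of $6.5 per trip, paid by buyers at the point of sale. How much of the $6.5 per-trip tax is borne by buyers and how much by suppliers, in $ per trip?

Demand slope: (116 − 120)/(57 − 55) = -2, so qd = 230 − 2p.
Supply slope: (126 − 102)/(67 − 59) = 3, so qs = 3p − 75.
Before the tax: set 230 − 2p = 3p − 75 → p* = $61, q* = 108.
With the tax collected from buyers, demand (in seller-price terms) shifts: qd = 230 − 2(p + 6.5).
New equilibrium: buyers pay $64.9, suppliers receive $58.4, q = 100.2. (Wedge: pb − ps = 6.5.)
Burden on buyers: $3.9; on suppliers: $2.6. (They sum to $6.5.)

Buyers bear $3.9 per trip; suppliers bear $2.6 per trip.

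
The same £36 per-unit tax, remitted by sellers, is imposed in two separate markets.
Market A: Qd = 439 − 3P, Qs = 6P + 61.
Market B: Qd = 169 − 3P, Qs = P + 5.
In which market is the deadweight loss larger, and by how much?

Market A, by £810.

Market A: pre-tax P* = £42, Q* = 313; post-tax Q = 241; deadweight loss = £1296.
Market B: pre-tax P* = £41, Q* = 46; post-tax Q = 19; deadweight loss = £486.
Difference: £1296 vs £486 → market A is larger by £810.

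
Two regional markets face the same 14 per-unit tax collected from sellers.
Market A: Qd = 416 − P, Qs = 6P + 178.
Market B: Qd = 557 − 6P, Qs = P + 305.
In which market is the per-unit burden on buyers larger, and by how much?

Market A: pre-tax P* = 34, Q* = 382; post-tax Q = 370; per-unit burden on buyers = 12.
Market B: pre-tax P* = 36, Q* = 341; post-tax Q = 329; per-unit burden on buyers = 2.
Difference: 12 vs 2 → market A is larger by 10.

Market A, by 10.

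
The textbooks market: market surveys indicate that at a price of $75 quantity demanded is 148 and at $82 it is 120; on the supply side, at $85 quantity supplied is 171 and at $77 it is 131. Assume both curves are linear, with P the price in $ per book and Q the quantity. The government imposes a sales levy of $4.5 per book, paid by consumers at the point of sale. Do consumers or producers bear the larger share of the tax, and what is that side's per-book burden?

Consumers bear the larger share: $2.5 per book.

Demand slope: (120 − 148)/(82 − 75) = -4, so Qd = 448 − 4P.
Supply slope: (131 − 171)/(77 − 85) = 5, so Qs = 5P − 254.
Without the tax, 448 − 4P = 5P − 254 gives 9P = 702, so P* = $78 and Q* = 136.
With the tax collected from consumers, demand (in seller-price terms) shifts: Qd = 448 − 4(P + 4.5).
New equilibrium: consumers pay $80.5, producers receive $76, Q = 126. (Wedge: Pb − Ps = 4.5.)
Per-book burden: consumers $2.5, producers $2.
Consumers take the larger share because demand is less price-elastic here (demand slope 4 vs supply slope 5).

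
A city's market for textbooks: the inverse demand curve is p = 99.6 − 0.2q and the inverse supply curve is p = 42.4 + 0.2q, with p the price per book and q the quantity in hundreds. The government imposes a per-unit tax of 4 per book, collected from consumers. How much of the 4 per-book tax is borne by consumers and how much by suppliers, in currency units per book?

Consumers bear 2 per book; suppliers bear 2 per book.

Inverting to q(p) form: qd = 498 − 5p; qs = 5p − 212.
Without the tax, 498 − 5p = 5p − 212 gives 10p = 710, so p* = 71 and q* = 143.
With the tax collected from consumers, demand (in seller-price terms) shifts: qd = 498 − 5(p + 4).
Solving gives q = 133 with consumers paying 73 and suppliers receiving 69 (the 4 wedge).
Burden on consumers: 2; on suppliers: 2. (They sum to 4.)
The less price-elastic side of the market bears the larger share of a per-unit tax.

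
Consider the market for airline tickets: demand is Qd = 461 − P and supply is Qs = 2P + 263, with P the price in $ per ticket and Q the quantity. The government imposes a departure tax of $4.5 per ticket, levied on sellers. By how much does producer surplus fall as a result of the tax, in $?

Producer surplus falls by $590.25.

Before the tax: set 461 − P = 2P + 263 → P* = $66, Q* = 395.
With the tax collected from sellers, supply shifts: Qs = 2(P − 4.5) + 263.
New equilibrium: buyers pay $69, sellers receive $64.5, Q = 392. (Wedge: Pb − Ps = 4.5.)
ΔPS is the trapezoid between Q = 392 and Q = 395 of height $1.5: ½ · (395 + 392) · 1.5 = $590.25.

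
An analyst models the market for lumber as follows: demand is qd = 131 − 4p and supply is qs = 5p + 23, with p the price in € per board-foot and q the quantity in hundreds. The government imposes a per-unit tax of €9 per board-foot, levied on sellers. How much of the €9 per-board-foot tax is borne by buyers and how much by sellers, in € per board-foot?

Without the tax, 131 − 4p = 5p + 23 gives 9p = 108, so p* = €12 and q* = 83.
With the tax collected from sellers, supply shifts: qs = 5(p − 9) + 23.
Solving gives q = 63 with buyers paying €17 and sellers receiving €8 (the €9 wedge).
Burden on buyers: €5; on sellers: €4. (They sum to €9.)

Buyers bear €5 per board-foot; sellers bear €4 per board-foot.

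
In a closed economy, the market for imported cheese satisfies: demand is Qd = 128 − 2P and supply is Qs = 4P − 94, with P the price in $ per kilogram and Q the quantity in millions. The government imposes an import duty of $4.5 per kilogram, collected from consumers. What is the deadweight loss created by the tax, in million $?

Deadweight loss = $13.5 million.

Before the tax: set 128 − 2P = 4P − 94 → P* = $37, Q* = 54.
With the tax collected from consumers, demand (in seller-price terms) shifts: Qd = 128 − 2(P + 4.5).
New equilibrium: consumers pay $40, suppliers receive $35.5, Q = 48. (Wedge: Pb − Ps = 4.5.)
Quantity falls by |ΔQ| = |54 − 48| = 6.
DWL = ½ · t · |ΔQ| = ½ · 4.5 · 6 = $13.5.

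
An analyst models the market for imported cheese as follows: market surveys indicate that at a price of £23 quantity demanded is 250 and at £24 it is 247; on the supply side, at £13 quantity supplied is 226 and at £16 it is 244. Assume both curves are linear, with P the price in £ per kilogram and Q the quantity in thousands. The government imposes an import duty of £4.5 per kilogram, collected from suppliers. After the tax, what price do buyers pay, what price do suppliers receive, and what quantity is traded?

Demand slope: (247 − 250)/(24 − 23) = -3, so Qd = 319 − 3P.
Supply slope: (244 − 226)/(16 − 13) = 6, so Qs = 6P + 148.
Without the tax, 319 − 3P = 6P + 148 gives 9P = 171, so P* = £19 and Q* = 262.
With the tax collected from suppliers, supply shifts: Qs = 6(P − 4.5) + 148.
New equilibrium: buyers pay £22, suppliers receive £17.5, Q = 253. (Wedge: Pb − Ps = 4.5.)
The less price-elastic side of the market bears the larger share of a per-unit tax.

Buyers pay £22; suppliers receive £17.5; quantity = 253.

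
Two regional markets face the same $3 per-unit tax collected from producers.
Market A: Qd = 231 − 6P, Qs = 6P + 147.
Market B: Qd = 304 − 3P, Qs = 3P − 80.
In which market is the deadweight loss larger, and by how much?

Market A, by $6.75.

Market A: pre-tax P* = $7, Q* = 189; post-tax Q = 180; deadweight loss = $13.5.
Market B: pre-tax P* = $64, Q* = 112; post-tax Q = 107.5; deadweight loss = $6.75.
Difference: $13.5 vs $6.75 → market A is larger by $6.75.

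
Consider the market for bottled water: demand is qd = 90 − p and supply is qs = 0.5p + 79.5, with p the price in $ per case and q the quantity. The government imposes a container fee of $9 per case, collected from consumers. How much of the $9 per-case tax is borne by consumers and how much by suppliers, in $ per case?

Before the tax: set 90 − p = 0.5p + 79.5 → p* = $7, q* = 83.
With the tax collected from consumers, demand (in seller-price terms) shifts: qd = 90 − (p + 9).
Solving gives q = 80 with consumers paying $10 and suppliers receiving $1 (the $9 wedge).
Burden on consumers: $3; on suppliers: $6. (They sum to $9.)

Consumers bear $3 per case; suppliers bear $6 per case.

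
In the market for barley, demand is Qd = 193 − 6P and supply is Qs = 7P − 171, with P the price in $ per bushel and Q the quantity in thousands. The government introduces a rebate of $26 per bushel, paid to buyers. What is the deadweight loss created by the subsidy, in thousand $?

Deadweight loss = $1092 thousand.

Without the subsidy, 193 − 6P = 7P − 171 gives 13P = 364, so P* = $28 and Q* = 25.
With a per-unit subsidy paid to buyers, each effectively pays P − 26, so demand becomes Qd = 193 − 6(P − 26).
New equilibrium: buyers pay $14, producers receive $40, Q = 109. (Wedge: Pb − Ps = −26.)
Quantity rises by |ΔQ| = |25 − 109| = 84.
DWL = ½ · t · |ΔQ| = ½ · 26 · 84 = $1092.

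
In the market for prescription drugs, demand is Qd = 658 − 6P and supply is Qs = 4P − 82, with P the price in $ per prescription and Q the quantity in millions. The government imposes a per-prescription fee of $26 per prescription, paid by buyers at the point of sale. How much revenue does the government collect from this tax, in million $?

Without the tax, 658 − 6P = 4P − 82 gives 10P = 740, so P* = $74 and Q* = 214.
With the tax collected from buyers, demand (in seller-price terms) shifts: Qd = 658 − 6(P + 26).
Solving gives Q = 151.6 with buyers paying $84.4 and sellers receiving $58.4 (the $26 wedge).
Revenue = t · Q = 26 · 151.6 = $3941.6.

Tax revenue = $3941.6 million.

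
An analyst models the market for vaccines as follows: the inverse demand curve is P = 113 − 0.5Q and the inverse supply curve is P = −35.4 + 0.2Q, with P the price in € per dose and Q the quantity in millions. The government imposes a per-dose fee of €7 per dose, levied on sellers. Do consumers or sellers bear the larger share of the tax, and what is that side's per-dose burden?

Consumers bear the larger share: €5 per dose.

Rewrite in direct form: Qd = 226 − 2P and Qs = 5P + 177.
Without the tax, 226 − 2P = 5P + 177 gives 7P = 49, so P* = €7 and Q* = 212.
With the tax collected from sellers, supply shifts: Qs = 5(P − 7) + 177.
New equilibrium: consumers pay €12, sellers receive €5, Q = 202. (Wedge: Pb − Ps = 7.)
Per-dose burden: consumers €5, sellers €2.
Consumers take the larger share because demand is less price-elastic here (demand slope 2 vs supply slope 5).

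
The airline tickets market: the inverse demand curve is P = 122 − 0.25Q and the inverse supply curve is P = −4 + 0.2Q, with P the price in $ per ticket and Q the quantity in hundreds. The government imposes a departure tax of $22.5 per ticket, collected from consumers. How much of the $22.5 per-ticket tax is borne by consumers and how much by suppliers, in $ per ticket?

Consumers bear $12.5 per ticket; suppliers bear $10 per ticket.

Rewrite in direct form: Qd = 488 − 4P and Qs = 5P + 20.
Without the tax, 488 − 4P = 5P + 20 gives 9P = 468, so P* = $52 and Q* = 280.
With the tax collected from consumers, demand (in seller-price terms) shifts: Qd = 488 − 4(P + 22.5).
New equilibrium: consumers pay $64.5, suppliers receive $42, Q = 230. (Wedge: Pb − Ps = 22.5.)
Burden on consumers: $12.5; on suppliers: $10. (They sum to $22.5.)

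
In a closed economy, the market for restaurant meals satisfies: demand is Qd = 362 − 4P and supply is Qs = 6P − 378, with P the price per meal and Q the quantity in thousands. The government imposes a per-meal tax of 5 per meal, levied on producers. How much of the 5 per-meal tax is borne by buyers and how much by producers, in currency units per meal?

Without the tax, 362 − 4P = 6P − 378 gives 10P = 740, so P* = 74 and Q* = 66.
With the tax collected from producers, supply shifts: Qs = 6(P − 5) − 378.
New equilibrium: buyers pay 77, producers receive 72, Q = 54. (Wedge: Pb − Ps = 5.)
Burden on buyers: 3; on producers: 2. (They sum to 5.)
The less price-elastic side of the market bears the larger share of a per-unit tax.

Buyers bear 3 per meal; producers bear 2 per meal.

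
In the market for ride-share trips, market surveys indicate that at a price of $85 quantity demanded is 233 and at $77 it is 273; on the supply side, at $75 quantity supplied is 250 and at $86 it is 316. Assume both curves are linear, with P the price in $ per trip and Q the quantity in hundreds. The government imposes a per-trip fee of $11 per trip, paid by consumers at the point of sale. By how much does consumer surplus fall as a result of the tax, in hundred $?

Demand slope: (273 − 233)/(77 − 85) = -5, so Qd = 658 − 5P.
Supply slope: (316 − 250)/(86 − 75) = 6, so Qs = 6P − 200.
Without the tax, 658 − 5P = 6P − 200 gives 11P = 858, so P* = $78 and Q* = 268.
With the tax collected from consumers, demand (in seller-price terms) shifts: Qd = 658 − 5(P + 11).
New equilibrium: consumers pay $84, sellers receive $73, Q = 238. (Wedge: Pb − Ps = 11.)
ΔCS is the trapezoid between Q = 238 and Q = 268 of height $6: ½ · (268 + 238) · 6 = $1518.

Consumer surplus falls by $1518 hundred.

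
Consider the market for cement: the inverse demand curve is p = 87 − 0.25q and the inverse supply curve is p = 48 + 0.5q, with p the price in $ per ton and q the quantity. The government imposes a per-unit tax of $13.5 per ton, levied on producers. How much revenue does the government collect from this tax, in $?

Tax revenue = $459.

Rewrite in direct form: qd = 348 − 4p and qs = 2p − 96.
Before the tax: set 348 − 4p = 2p − 96 → p* = $74, q* = 52.
With the tax collected from producers, supply shifts: qs = 2(p − 13.5) − 96.
Solving gives q = 34 with buyers paying $78.5 and producers receiving $65 (the $13.5 wedge).
Revenue = t · Q = 13.5 · 34 = $459.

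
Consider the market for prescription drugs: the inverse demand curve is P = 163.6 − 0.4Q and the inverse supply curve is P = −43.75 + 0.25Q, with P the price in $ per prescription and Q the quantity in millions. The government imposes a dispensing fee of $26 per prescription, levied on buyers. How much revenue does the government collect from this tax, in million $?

Rewrite in direct form: Qd = 409 − 2.5P and Qs = 4P + 175.
Without the tax, 409 − 2.5P = 4P + 175 gives 6.5P = 234, so P* = $36 and Q* = 319.
With the tax collected from buyers, demand (in seller-price terms) shifts: Qd = 409 − 2.5(P + 26).
New equilibrium: buyers pay $52, producers receive $26, Q = 279. (Wedge: Pb − Ps = 26.)
Revenue = t · Q = 26 · 279 = $7254.

Tax revenue = $7254 million.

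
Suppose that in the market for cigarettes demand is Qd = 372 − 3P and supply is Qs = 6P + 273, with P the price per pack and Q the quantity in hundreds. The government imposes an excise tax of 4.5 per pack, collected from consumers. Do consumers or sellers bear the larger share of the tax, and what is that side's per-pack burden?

Without the tax, 372 − 3P = 6P + 273 gives 9P = 99, so P* = 11 and Q* = 339.
With the tax collected from consumers, demand (in seller-price terms) shifts: Qd = 372 − 3(P + 4.5).
Solving gives Q = 330 with consumers paying 14 and sellers receiving 9.5 (the 4.5 wedge).
Per-pack burden: consumers 3, sellers 1.5.
Consumers take the larger share because demand is less price-elastic here (demand slope 3 vs supply slope 6).
The less price-elastic side of the market bears the larger share of a per-unit tax.

Consumers bear the larger share: 3 per pack.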